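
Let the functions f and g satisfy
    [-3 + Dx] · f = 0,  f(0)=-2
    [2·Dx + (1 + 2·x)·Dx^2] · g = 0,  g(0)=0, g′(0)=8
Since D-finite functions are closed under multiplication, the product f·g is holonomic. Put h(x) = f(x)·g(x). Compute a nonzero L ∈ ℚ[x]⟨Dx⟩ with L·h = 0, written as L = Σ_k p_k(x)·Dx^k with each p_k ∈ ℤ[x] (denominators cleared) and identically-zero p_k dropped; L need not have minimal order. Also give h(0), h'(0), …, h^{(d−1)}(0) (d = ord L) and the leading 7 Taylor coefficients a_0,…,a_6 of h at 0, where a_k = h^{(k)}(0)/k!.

f: a_k = -2, -6, -9, -9, -27/4, -81/20, -81/40, …
g: a_k = 0, 8, -8, 32/3, -16, 128/5, -128/3, …
Sym-product of L_f,L_g gives L₀ (≤ ord 2).
L = (3 + 18·x) + (-4 - 12·x)·Dx + (1 + 2·x)·Dx^2  (order 2).
h: a_k = 0, -16, -32, -136/3, -32, -166/5, 4/3, …
ICs: h(0) = 0, h′(0) = -16.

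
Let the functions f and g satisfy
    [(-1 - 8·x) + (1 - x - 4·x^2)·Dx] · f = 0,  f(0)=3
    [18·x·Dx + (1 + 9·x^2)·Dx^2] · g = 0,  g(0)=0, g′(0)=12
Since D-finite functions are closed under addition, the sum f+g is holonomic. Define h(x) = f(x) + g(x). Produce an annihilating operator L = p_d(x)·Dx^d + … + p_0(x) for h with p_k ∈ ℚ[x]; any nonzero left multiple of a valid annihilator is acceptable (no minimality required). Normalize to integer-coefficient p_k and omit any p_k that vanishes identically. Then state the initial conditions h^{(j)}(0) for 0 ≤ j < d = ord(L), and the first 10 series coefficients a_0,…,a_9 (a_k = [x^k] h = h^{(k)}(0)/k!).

L = (-90 + 360·x + 6462·x^2 + 14688·x^3 + 63936·x^4 + 31104·x^6)·Dx + (36 + 294·x + 324·x^2 + 3198·x^3 + 13680·x^4 + 46080·x^5 + 3888·x^6 + 31104·x^7)·Dx^2 + (-5 - 16·x - 160·x^2 + 96·x^3 - 555·x^4 + 2304·x^5 + 4896·x^6 + 1296·x^7 + 5184·x^8)·Dx^3  (order 3).
h: a_k = 3, 15, 15, -9, 87, 1947/5, 543, 513/7, 3495, 17535, …
ICs: h(0) = 3, h′(0) = 15, h′′(0) = 30.

f: a_k = 3, 3, 15, 27, 87, 195, 543, 1323, 3495, 8787, …
g: a_k = 0, 12, 0, -36, 0, 972/5, 0, -8748/7, 0, 8748, …
h₀=f+g: left-lcm gives L₀, ord ≤ 3.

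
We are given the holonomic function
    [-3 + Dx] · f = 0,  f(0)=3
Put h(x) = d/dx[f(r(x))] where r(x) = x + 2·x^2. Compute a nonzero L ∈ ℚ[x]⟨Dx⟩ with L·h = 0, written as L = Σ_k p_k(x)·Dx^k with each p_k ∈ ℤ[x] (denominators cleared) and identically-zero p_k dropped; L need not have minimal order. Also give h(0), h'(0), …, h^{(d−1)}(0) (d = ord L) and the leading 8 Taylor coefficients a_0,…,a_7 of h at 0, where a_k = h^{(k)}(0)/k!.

L = (7 + 24·x + 48·x^2) + (-1 - 4·x)·Dx  (order 1).
h: a_k = 9, 63, 405/2, 1161/2, 9963/8, 99549/40, 338661/80, 760671/112, …
ICs: h(0) = 9.

f: a_k = 3, 9, 27/2, 27/2, 81/8, 243/40, 243/80, 729/560, …
Substitute x→r, Dx→(1/r')Dx; clear ⇒ L₀.
h=h₀': d/dx-closure on L₀ ⇒ L.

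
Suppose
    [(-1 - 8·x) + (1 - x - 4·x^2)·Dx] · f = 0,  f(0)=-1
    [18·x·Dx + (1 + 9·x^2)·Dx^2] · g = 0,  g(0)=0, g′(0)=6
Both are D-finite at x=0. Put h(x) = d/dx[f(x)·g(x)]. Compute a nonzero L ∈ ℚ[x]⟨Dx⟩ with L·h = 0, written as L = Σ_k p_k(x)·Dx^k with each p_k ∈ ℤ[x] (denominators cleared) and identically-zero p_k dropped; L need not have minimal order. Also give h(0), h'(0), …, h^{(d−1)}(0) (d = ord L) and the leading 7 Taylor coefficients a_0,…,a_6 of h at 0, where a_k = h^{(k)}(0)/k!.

L = (6 + 5022·x^2 + 7776·x^3 + 46656·x^4) + (21 + 186·x + 297·x^2 + 1710·x^3 + 7776·x^4 + 31104·x^5)·Dx + (-4 - 5·x - 119·x^2 + 99·x^3 - 315·x^4 + 1296·x^5 + 3888·x^6)·Dx^2  (order 2).
h: a_k = -6, -12, -36, -144, -906, -9756/5, -2976, …
ICs: h(0) = -6, h′(0) = -12.

f: a_k = -1, -1, -5, -9, -29, -65, -181, …
g: a_k = 0, 6, 0, -18, 0, 486/5, 0, …
L₀ := L_f ⊗_s L_g (sym. prod.), ord ≤ 2.
h₀' ⇒ L via d/dx closure of L₀.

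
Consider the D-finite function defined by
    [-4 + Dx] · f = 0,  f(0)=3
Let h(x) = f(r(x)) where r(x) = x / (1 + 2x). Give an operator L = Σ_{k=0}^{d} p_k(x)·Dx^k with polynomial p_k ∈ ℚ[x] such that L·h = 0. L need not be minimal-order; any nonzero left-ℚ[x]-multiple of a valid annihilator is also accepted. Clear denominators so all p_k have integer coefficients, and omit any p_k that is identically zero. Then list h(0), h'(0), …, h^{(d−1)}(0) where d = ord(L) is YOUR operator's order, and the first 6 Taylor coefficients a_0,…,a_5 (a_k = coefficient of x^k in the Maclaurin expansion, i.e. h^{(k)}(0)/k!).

f: a_k = 3, 12, 24, 32, 32, 128/5, …
Substitute x→r, Dx→(1/r')Dx; clear ⇒ L₀.
L = -4 + (1 + 4·x + 4·x^2)·Dx  (order 1).
h: a_k = 3, 12, 0, -16, 32, -192/5, …
ICs: h(0) = 3.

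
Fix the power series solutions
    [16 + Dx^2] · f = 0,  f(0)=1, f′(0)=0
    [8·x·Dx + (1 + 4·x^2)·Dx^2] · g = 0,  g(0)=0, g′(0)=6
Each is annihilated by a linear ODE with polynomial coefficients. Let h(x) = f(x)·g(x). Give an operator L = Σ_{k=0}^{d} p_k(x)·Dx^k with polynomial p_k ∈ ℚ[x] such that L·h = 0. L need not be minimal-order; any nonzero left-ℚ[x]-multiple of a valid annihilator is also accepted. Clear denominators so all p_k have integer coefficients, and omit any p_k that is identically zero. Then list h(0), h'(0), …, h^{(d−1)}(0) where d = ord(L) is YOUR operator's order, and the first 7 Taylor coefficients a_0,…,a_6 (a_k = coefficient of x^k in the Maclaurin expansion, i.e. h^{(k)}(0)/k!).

f: a_k = 1, 0, -8, 0, 32/3, 0, -256/45, …
g: a_k = 0, 6, 0, -8, 0, 96/5, 0, …
f·g: L₀ = L_f ⊗_s L_g, ord ≤ 2·2.
L = (2560 + 29696·x^2 + 118784·x^4 + 262144·x^6 + 262144·x^8) + (1536·x + 14336·x^3 + 49152·x^5 + 65536·x^7)·Dx + (240 + 3008·x^2 + 13824·x^4 + 32768·x^6 + 32768·x^8)·Dx^2 + (96·x + 896·x^3 + 3072·x^5 + 4096·x^7)·Dx^3 + (5 + 72·x^2 + 400·x^4 + 1024·x^6 + 1024·x^8)·Dx^4  (order 4).
h: a_k = 0, 6, 0, -56, 0, 736/5, 0, …
ICs: h(0) = 0, h′(0) = 6, h′′(0) = 0, h′′′(0) = -336.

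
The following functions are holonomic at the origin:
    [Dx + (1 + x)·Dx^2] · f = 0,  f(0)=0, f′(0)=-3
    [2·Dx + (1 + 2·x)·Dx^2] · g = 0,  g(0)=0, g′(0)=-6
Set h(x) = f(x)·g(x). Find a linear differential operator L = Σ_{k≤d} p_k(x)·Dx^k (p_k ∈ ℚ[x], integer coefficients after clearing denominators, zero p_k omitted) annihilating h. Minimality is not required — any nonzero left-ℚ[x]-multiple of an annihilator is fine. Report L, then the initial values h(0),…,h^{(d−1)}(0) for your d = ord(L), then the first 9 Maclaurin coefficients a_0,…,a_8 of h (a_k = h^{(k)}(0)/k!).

f: a_k = 0, -3, 3/2, -1, 3/4, -3/5, 1/2, -3/7, 3/8, …
g: a_k = 0, -6, 6, -8, 12, -96/5, 32, -384/7, 96, …
f·g: L₀ = L_f ⊗_s L_g, ord ≤ 2·2.
L = (20 + 48·x + 32·x^2)·Dx + (66 + 268·x + 360·x^2 + 160·x^3)·Dx^2 + (32 + 180·x + 372·x^2 + 336·x^3 + 112·x^4)·Dx^3 + (3 + 22·x + 63·x^2 + 88·x^3 + 60·x^4 + 16·x^5)·Dx^4  (order 4).
h: a_k = 0, 0, 18, -27, 39, -117/2, 917/10, -747/5, 1758/7, …
ICs: h(0) = 0, h′(0) = 0, h′′(0) = 36, h′′′(0) = -162.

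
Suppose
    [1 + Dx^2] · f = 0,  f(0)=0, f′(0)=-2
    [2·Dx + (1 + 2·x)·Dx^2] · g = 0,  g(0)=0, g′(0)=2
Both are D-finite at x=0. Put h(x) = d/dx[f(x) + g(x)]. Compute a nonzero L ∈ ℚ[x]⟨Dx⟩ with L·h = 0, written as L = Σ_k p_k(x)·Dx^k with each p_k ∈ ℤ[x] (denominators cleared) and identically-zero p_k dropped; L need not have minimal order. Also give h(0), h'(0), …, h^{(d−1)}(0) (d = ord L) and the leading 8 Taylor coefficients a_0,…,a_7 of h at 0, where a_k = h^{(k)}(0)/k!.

f: a_k = 0, -2, 0, 1/3, 0, -1/60, 0, 1/2520, …
g: a_k = 0, 2, -2, 8/3, -4, 32/5, -32/3, 128/7, …
h₀=f+g: left-lcm gives L₀, ord ≤ 4.
h₀' ⇒ L via d/dx closure of L₀.
L = (50 + 8·x + 8·x^2) + (9 + 22·x + 12·x^2 + 8·x^3)·Dx + (50 + 8·x + 8·x^2)·Dx^2 + (9 + 22·x + 12·x^2 + 8·x^3)·Dx^3  (order 3).
h: a_k = 0, -4, 9, -16, 383/12, -64, 46081/360, -256, …
ICs: h(0) = 0, h′(0) = -4, h′′(0) = 18.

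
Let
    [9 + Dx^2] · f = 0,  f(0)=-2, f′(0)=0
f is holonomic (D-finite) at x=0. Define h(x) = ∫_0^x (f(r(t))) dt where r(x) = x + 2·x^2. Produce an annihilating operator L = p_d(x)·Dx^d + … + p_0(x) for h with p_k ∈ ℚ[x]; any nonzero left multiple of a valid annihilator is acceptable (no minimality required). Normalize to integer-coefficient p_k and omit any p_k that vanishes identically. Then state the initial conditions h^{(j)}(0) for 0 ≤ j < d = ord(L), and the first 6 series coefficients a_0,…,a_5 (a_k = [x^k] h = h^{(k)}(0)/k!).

f: a_k = -2, 0, 9, 0, -27/4, 0, …
L₀ from L_f via x↦r, Dx↦r'^{-1}Dx.
Integrate: L := L₀·Dx.
L = (9 + 108·x + 432·x^2 + 576·x^3)·Dx - 4·Dx^2 + (1 + 4·x)·Dx^3  (order 3).
h: a_k = 0, -2, 0, 3, 9, 117/20, …
ICs: h(0) = 0, h′(0) = -2, h′′(0) = 0.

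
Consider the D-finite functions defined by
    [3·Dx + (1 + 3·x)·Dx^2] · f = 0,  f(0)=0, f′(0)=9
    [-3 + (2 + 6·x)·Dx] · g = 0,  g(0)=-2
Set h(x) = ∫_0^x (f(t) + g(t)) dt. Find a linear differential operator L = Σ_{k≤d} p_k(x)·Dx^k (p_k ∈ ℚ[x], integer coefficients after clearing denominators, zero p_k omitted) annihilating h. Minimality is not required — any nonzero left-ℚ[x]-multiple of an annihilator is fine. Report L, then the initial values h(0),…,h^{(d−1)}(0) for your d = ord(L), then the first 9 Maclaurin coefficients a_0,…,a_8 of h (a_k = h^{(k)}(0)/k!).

f: a_k = 0, 9, -27/2, 27, -243/4, 729/5, -729/2, 6561/7, -19683/8, …
g: a_k = -2, -3, 9/4, -27/8, 405/64, -1701/128, 15309/512, -72171/1024, 2814669/16384, …
f+g: L₀ = lclm(L_f,L_g), ord ≤ 2+1.
∫: right-multiply L₀ by Dx.
L = 9·Dx^2 + (15 + 45·x)·Dx^3 + (2 + 12·x + 18·x^2)·Dx^4  (order 4).
h: a_k = 0, -2, 3, -15/4, 189/32, -3483/320, 28269/1280, -171315/3584, 6213267/57344, …
ICs: h(0) = 0, h′(0) = -2, h′′(0) = 6, h′′′(0) = -45/2.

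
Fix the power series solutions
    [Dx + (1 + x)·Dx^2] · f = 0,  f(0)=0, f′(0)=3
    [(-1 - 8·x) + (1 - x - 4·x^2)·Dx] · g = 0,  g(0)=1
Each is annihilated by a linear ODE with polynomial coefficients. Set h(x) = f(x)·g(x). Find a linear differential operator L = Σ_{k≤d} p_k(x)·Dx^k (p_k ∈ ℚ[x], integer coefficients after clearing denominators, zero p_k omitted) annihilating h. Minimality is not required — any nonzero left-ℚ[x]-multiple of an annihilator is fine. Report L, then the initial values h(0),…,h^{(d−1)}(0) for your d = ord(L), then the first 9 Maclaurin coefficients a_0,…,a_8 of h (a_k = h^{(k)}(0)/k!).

L = (9 + 16·x) + (1 + 19·x + 20·x^2)·Dx + (-1 + 5·x^2 + 4·x^3)·Dx^2  (order 2).
h: a_k = 0, 3, 3/2, 29/2, 79/4, 1567/20, 3137/20, 13179/28, 307357/280, …
ICs: h(0) = 0, h′(0) = 3.

f: a_k = 0, 3, -3/2, 1, -3/4, 3/5, -1/2, 3/7, -3/8, …
g: a_k = 1, 1, 5, 9, 29, 65, 181, 441, 1165, …
h₀=f·g: eliminate ⇒ L₀, order ≤ 2·1.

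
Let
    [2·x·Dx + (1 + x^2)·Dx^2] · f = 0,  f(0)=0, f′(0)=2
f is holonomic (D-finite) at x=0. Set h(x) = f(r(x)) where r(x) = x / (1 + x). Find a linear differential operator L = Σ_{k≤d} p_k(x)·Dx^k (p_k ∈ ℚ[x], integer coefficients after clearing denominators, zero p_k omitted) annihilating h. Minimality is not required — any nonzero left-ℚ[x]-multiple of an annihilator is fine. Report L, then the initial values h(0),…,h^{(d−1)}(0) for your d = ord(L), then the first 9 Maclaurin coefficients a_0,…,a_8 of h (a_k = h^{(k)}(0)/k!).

L = (2 + 4·x)·Dx + (1 + 2·x + 2·x^2)·Dx^2  (order 2).
h: a_k = 0, 2, -2, 4/3, 0, -8/5, 8/3, -16/7, 0, …
ICs: h(0) = 0, h′(0) = 2.

f: a_k = 0, 2, 0, -2/3, 0, 2/5, 0, -2/7, 0, …
Change of var in L_f (x↦r) gives L₀.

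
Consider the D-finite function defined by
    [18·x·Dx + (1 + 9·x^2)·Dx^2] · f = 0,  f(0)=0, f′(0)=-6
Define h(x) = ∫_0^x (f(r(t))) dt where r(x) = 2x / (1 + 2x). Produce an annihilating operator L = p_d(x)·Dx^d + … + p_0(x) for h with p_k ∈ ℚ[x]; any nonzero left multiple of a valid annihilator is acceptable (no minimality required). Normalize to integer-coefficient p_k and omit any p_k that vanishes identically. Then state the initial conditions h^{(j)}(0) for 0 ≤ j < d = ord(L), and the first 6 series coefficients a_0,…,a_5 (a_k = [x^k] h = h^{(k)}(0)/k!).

L = (4 + 80·x)·Dx^2 + (1 + 4·x + 40·x^2)·Dx^3  (order 3).
h: a_k = 0, 0, -6, 8, 24, -768/5, …
ICs: h(0) = 0, h′(0) = 0, h′′(0) = -12.

f: a_k = 0, -6, 0, 18, 0, -486/5, …
f∘r: x↦r, Dx↦Dx/r' in L_f ⇒ L₀.
Integrate: L := L₀·Dx.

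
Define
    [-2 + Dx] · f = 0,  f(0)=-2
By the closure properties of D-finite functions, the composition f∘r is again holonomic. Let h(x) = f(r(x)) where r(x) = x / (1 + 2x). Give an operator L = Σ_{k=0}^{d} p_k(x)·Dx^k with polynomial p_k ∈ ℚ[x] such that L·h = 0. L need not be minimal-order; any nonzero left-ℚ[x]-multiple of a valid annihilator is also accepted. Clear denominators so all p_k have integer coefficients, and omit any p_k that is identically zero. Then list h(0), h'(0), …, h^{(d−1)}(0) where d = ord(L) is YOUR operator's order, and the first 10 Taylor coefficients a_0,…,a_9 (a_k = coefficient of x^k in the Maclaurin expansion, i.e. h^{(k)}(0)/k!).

L = -2 + (1 + 4·x + 4·x^2)·Dx  (order 1).
h: a_k = -2, -4, 4, -8/3, -4/3, 152/15, -1208/45, 17456/315, -31364/315, 452152/2835, …
ICs: h(0) = -2.

f: a_k = -2, -4, -4, -8/3, -4/3, -8/15, -8/45, -16/315, -4/315, -8/2835, …
Change of var in L_f (x↦r) gives L₀.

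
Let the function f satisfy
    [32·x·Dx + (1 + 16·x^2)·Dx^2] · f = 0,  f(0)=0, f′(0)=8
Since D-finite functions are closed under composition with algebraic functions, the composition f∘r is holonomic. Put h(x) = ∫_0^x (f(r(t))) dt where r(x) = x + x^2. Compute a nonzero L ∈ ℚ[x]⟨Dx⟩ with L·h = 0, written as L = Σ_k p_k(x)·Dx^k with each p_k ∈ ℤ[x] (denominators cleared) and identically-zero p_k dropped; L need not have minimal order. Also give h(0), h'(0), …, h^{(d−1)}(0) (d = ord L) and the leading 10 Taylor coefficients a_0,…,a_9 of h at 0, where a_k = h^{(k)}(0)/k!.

f: a_k = 0, 8, 0, -128/3, 0, 2048/5, 0, -32768/7, 0, 524288/9, …
L₀ from L_f via x↦r, Dx↦r'^{-1}Dx.
Integrate: L := L₀·Dx.
L = (-2 + 32·x + 128·x^2 + 192·x^3 + 96·x^4)·Dx^2 + (1 + 2·x + 16·x^2 + 64·x^3 + 80·x^4 + 32·x^5)·Dx^3  (order 3).
h: a_k = 0, 0, 4, 8/3, -32/3, -128/5, 704/15, 6016/21, -512/7, -28672/9, …
ICs: h(0) = 0, h′(0) = 0, h′′(0) = 8.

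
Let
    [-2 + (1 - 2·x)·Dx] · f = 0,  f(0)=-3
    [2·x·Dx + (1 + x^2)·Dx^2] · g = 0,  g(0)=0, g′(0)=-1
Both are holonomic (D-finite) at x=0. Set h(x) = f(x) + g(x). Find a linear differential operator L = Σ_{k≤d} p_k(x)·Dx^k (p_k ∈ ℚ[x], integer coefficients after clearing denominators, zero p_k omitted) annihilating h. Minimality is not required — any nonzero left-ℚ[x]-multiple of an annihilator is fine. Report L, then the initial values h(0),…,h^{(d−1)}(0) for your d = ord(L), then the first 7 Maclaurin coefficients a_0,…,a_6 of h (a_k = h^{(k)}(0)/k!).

L = (-4 + 32·x + 12·x^2)·Dx + (13 - 4·x + 25·x^2 + 12·x^3)·Dx^2 + (-2 + 3·x + 3·x^3 + 2·x^4)·Dx^3  (order 3).
h: a_k = -3, -7, -12, -71/3, -48, -481/5, -192, …
ICs: h(0) = -3, h′(0) = -7, h′′(0) = -24.

f: a_k = -3, -6, -12, -24, -48, -96, -192, …
g: a_k = 0, -1, 0, 1/3, 0, -1/5, 0, …
Sum ⇒ L₀ = lclm(L_f,L_g) in ℚ(x)⟨Dx⟩.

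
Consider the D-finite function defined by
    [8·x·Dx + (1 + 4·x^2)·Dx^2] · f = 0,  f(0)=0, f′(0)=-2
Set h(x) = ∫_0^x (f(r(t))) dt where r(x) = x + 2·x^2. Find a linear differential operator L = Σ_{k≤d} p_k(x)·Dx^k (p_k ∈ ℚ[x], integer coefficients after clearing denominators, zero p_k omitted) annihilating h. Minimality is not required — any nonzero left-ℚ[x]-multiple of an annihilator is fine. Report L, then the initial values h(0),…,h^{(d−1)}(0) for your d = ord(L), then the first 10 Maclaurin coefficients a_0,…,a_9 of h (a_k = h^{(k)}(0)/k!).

f: a_k = 0, -2, 0, 8/3, 0, -32/5, 0, 128/7, 0, -512/9, …
f∘r: x↦r, Dx↦Dx/r' in L_f ⇒ L₀.
∫: right-multiply L₀ by Dx.
L = (-4 + 8·x + 64·x^2 + 192·x^3 + 192·x^4)·Dx^2 + (1 + 4·x + 4·x^2 + 32·x^3 + 80·x^4 + 64·x^5)·Dx^3  (order 3).
h: a_k = 0, 0, -1, -4/3, 2/3, 16/5, 64/15, -128/21, -208/7, -256/9, …
ICs: h(0) = 0, h′(0) = 0, h′′(0) = -2.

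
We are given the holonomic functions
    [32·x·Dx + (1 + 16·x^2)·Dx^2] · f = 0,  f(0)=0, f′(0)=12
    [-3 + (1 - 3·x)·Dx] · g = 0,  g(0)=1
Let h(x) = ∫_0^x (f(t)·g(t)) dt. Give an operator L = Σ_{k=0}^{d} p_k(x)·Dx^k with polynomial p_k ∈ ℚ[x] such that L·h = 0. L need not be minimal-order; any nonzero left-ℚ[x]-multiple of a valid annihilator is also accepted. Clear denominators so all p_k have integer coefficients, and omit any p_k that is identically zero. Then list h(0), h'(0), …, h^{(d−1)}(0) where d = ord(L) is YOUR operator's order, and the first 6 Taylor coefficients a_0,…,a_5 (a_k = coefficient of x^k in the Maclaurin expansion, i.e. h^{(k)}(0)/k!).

f: a_k = 0, 12, 0, -64, 0, 3072/5, …
g: a_k = 1, 3, 9, 27, 81, 243, …
Product ⇒ symmetric product L₀, ord ≤ 2.
h=∫h₀ ⇒ L = L₀·Dx.
L = 96·x·Dx + (6 - 32·x + 192·x^2)·Dx^2 + (-1 + 3·x - 16·x^2 + 48·x^3)·Dx^3  (order 3).
h: a_k = 0, 0, 6, 12, 11, 132/5, …
ICs: h(0) = 0, h′(0) = 0, h′′(0) = 12.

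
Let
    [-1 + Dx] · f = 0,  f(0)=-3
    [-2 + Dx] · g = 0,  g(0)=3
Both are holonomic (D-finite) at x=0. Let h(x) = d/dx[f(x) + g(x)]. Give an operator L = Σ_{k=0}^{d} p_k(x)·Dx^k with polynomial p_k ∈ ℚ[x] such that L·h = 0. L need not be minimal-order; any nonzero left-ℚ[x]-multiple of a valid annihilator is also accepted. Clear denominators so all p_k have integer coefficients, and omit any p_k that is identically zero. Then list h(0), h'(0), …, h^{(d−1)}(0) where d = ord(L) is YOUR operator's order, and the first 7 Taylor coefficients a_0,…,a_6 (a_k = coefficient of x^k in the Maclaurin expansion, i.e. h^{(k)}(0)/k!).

L = 2 - 3·Dx + Dx^2  (order 2).
h: a_k = 3, 9, 21/2, 15/2, 31/8, 63/40, 127/240, …
ICs: h(0) = 3, h′(0) = 9.

f: a_k = -3, -3, -3/2, -1/2, -1/8, -1/40, -1/240, …
g: a_k = 3, 6, 6, 4, 2, 4/5, 4/15, …
Weyl lclm of L_f,L_g ⇒ L₀ (ord ≤ 2).
Derive L from L₀ (diff closure).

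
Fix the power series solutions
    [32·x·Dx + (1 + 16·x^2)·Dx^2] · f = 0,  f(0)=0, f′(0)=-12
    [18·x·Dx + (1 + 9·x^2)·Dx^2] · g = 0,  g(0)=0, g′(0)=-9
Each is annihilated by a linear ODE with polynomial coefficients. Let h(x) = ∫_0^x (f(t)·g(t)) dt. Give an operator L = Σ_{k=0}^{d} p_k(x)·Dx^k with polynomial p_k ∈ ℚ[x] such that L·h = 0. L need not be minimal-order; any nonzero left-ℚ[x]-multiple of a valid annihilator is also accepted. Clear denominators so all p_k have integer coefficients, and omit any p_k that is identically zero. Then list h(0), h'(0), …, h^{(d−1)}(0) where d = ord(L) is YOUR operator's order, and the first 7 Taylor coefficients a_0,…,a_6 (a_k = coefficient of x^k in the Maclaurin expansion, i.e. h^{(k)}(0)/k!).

f: a_k = 0, -12, 0, 64, 0, -3072/5, 0, …
g: a_k = 0, -9, 0, 27, 0, -729/5, 0, …
L₀ := L_f ⊗_s L_g (sym. prod.), ord ≤ 4.
h=∫h₀ ⇒ L = L₀·Dx.
L = (-3456·x - 144000·x^3 - 1327104·x^5 + 4147200·x^7 + 71663616·x^9)·Dx^2 + (-100 - 11532·x^2 - 259200·x^4 - 1161216·x^6 + 14515200·x^8 + 107495424·x^10)·Dx^3 + (-200·x - 7880·x^3 - 86400·x^5 + 194112·x^7 + 8294400·x^9 + 35831808·x^11)·Dx^4 + (-1 - 50·x^2 - 769·x^4 + 110736·x^8 + 1036800·x^10 + 2985984·x^12)·Dx^5  (order 5).
h: a_k = 0, 0, 0, 36, 0, -180, 0, …
ICs: h(0) = 0, h′(0) = 0, h′′(0) = 0, h′′′(0) = 216, h′′′′(0) = 0.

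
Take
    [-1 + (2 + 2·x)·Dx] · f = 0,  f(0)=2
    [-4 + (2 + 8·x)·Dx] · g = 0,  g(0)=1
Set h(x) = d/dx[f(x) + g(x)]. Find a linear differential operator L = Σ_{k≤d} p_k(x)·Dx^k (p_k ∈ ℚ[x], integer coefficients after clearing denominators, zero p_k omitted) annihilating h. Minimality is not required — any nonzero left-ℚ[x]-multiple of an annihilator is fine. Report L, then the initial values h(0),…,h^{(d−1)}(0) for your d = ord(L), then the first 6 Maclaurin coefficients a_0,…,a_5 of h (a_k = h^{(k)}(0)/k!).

f: a_k = 2, 1, -1/4, 1/8, -5/64, 7/128, …
g: a_k = 1, 2, -2, 4, -10, 28, …
Weyl lclm of L_f,L_g ⇒ L₀ (ord ≤ 2).
h₀' ⇒ L via d/dx closure of L₀.
L = -6 + (-15 - 24·x)·Dx + (-2 - 10·x - 8·x^2)·Dx^2  (order 2).
h: a_k = 3, -9/2, 99/8, -645/16, 17955/128, -129087/256, …
ICs: h(0) = 3, h′(0) = -9/2.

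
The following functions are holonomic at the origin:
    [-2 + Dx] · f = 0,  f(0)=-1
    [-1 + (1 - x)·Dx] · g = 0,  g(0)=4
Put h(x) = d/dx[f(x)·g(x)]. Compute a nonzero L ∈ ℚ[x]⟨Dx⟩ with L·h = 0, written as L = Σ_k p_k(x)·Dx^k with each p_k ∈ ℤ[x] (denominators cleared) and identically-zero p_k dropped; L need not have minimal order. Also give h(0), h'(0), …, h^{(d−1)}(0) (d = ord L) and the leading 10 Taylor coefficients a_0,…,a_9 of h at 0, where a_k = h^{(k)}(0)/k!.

L = (10 - 12·x + 4·x^2) + (-3 + 5·x - 2·x^2)·Dx  (order 1).
h: a_k = -12, -40, -76, -112, -436/3, -2648/15, -620/3, -74464/315, -83788/315, -279304/945, …
ICs: h(0) = -12.

f: a_k = -1, -2, -2, -4/3, -2/3, -4/15, -4/45, -8/315, -2/315, -4/2835, …
g: a_k = 4, 4, 4, 4, 4, 4, 4, 4, 4, 4, …
h₀=f·g: eliminate ⇒ L₀, order ≤ 1·1.
h=h₀': d/dx-closure on L₀ ⇒ L.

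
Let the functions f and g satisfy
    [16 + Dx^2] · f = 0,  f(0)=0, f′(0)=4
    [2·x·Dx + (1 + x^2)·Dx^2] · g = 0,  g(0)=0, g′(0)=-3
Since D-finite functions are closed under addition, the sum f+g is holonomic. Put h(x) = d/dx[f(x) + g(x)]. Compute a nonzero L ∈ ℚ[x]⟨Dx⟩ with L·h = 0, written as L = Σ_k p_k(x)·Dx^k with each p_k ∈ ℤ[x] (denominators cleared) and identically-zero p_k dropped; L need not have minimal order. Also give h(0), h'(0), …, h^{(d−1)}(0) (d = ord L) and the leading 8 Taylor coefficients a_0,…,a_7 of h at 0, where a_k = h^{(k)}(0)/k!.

L = (64·x + 704·x^3 + 256·x^5) + (112 + 416·x^2 + 432·x^4 + 128·x^6)·Dx + (4·x + 44·x^3 + 16·x^5)·Dx^2 + (7 + 26·x^2 + 27·x^4 + 8·x^6)·Dx^3  (order 3).
h: a_k = 1, 0, -29, 0, 119/3, 0, -889/45, 0, …
ICs: h(0) = 1, h′(0) = 0, h′′(0) = -58.

f: a_k = 0, 4, 0, -32/3, 0, 128/15, 0, -1024/315, …
g: a_k = 0, -3, 0, 1, 0, -3/5, 0, 3/7, …
Sum ⇒ L₀ = lclm(L_f,L_g) in ℚ(x)⟨Dx⟩.
h₀' ⇒ L via d/dx closure of L₀.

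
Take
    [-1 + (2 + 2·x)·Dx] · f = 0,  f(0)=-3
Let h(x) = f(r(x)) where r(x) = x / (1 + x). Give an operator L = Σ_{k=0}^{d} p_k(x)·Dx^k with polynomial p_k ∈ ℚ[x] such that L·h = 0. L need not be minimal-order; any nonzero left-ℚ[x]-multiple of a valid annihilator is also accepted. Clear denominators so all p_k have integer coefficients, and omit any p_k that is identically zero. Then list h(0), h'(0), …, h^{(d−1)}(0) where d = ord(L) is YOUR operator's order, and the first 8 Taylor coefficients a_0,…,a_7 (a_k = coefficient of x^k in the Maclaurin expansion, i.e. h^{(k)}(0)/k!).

f: a_k = -3, -3/2, 3/8, -3/16, 15/128, -21/256, 63/1024, -99/2048, …
Substitute x→r, Dx→(1/r')Dx; clear ⇒ L₀.
L = -1 + (2 + 6·x + 4·x^2)·Dx  (order 1).
h: a_k = -3, -3/2, 15/8, -39/16, 423/128, -1197/256, 7059/1024, -21615/2048, …
ICs: h(0) = -3.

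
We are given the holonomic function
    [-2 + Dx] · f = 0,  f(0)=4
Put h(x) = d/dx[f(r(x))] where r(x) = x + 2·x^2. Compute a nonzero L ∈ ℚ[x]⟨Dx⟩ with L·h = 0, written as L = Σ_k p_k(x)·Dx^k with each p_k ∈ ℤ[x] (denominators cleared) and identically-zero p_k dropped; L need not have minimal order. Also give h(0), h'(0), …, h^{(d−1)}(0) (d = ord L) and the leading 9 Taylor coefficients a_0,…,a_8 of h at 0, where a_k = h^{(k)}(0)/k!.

L = (6 + 16·x + 32·x^2) + (-1 - 4·x)·Dx  (order 1).
h: a_k = 8, 48, 112, 800/3, 432, 10592/15, 41696/45, 126656/105, 85712/63, …
ICs: h(0) = 8.

f: a_k = 4, 8, 8, 16/3, 8/3, 16/15, 16/45, 32/315, 8/315, …
L₀ from L_f via x↦r, Dx↦r'^{-1}Dx.
Differentiate: ansatz ord ≤ ord L₀ ⇒ L.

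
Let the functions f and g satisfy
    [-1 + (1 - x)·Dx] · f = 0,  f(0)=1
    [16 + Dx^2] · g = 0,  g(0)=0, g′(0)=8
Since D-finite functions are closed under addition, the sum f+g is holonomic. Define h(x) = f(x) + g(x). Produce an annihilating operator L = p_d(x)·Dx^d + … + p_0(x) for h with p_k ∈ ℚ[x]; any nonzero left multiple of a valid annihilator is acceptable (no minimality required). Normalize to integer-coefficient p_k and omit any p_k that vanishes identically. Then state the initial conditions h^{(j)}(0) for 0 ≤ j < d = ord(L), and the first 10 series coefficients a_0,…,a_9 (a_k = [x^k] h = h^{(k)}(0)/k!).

L = (176 - 256·x + 128·x^2) + (-144 + 400·x - 384·x^2 + 128·x^3)·Dx + (11 - 16·x + 8·x^2)·Dx^2 + (-9 + 25·x - 24·x^2 + 8·x^3)·Dx^3  (order 3).
h: a_k = 1, 9, 1, -61/3, 1, 271/15, 1, -1733/315, 1, 6931/2835, …
ICs: h(0) = 1, h′(0) = 9, h′′(0) = 2.

f: a_k = 1, 1, 1, 1, 1, 1, 1, 1, 1, 1, …
g: a_k = 0, 8, 0, -64/3, 0, 256/15, 0, -2048/315, 0, 4096/2835, …
L₀ := lclm(L_f,L_g); ord L₀ ≤ 1+2.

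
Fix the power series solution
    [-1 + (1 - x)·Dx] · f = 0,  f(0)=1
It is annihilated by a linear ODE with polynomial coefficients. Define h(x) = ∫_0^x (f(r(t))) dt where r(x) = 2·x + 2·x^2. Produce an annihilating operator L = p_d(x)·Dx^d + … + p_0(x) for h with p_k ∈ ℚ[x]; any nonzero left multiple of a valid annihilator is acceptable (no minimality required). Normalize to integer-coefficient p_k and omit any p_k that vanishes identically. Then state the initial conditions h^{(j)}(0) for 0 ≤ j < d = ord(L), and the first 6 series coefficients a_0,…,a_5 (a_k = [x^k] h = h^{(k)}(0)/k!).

f: a_k = 1, 1, 1, 1, 1, 1, …
f∘r: x↦r, Dx↦Dx/r' in L_f ⇒ L₀.
h=∫h₀ ⇒ L = L₀·Dx.
L = (2 + 4·x)·Dx + (-1 + 2·x + 2·x^2)·Dx^2  (order 2).
h: a_k = 0, 1, 1, 2, 4, 44/5, …
ICs: h(0) = 0, h′(0) = 1.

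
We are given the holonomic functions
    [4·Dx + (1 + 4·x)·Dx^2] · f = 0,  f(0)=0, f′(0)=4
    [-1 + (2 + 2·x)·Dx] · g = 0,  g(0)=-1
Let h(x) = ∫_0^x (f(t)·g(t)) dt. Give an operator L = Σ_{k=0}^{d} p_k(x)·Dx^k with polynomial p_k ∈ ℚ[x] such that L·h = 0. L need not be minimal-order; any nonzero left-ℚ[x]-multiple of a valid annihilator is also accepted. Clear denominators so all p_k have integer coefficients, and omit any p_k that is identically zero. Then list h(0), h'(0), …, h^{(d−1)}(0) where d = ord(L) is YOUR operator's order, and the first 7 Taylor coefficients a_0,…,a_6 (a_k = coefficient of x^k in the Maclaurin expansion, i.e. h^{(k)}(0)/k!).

f: a_k = 0, 4, -8, 64/3, -64, 1024/5, -2048/3, …
g: a_k = -1, -1/2, 1/8, -1/16, 5/128, -7/256, 21/1024, …
Product ⇒ symmetric product L₀, ord ≤ 2.
∫: right-multiply L₀ by Dx.
L = (-5 + 4·x)·Dx + (12 + 12·x)·Dx^2 + (4 + 24·x + 36·x^2 + 16·x^3)·Dx^3  (order 3).
h: a_k = 0, 0, -2, 2, -101/24, 125/12, -81349/2880, …
ICs: h(0) = 0, h′(0) = 0, h′′(0) = -4.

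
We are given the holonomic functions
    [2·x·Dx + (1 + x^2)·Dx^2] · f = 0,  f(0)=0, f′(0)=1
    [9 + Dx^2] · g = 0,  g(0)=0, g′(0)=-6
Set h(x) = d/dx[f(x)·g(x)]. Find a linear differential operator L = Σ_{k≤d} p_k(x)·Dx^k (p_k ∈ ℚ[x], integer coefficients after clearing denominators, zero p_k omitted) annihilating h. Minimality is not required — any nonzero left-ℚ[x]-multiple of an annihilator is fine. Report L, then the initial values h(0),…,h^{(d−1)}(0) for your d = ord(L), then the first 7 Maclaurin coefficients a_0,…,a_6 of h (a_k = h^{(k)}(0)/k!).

f: a_k = 0, 1, 0, -1/3, 0, 1/5, 0, …
g: a_k = 0, -6, 0, 9, 0, -81/20, 0, …
L₀ := L_f ⊗_s L_g (sym. prod.), ord ≤ 4.
Derive L from L₀ (diff closure).
L = (20358 + 86886·x^2 + 157437·x^4 + 155520·x^6 + 96228·x^8 + 36450·x^10 + 6561·x^12) + (6372·x + 25596·x^3 + 39960·x^5 + 32400·x^7 + 14580·x^9 + 2916·x^11)·Dx + (3432 + 15828·x^2 + 31110·x^4 + 33588·x^6 + 22032·x^8 + 8424·x^10 + 1458·x^12)·Dx^2 + (708·x + 2844·x^3 + 4440·x^5 + 3600·x^7 + 1620·x^9 + 324·x^11)·Dx^3 + (130 + 686·x^2 + 1513·x^4 + 1812·x^6 + 1260·x^8 + 486·x^10 + 81·x^12)·Dx^4  (order 4).
h: a_k = 0, -12, 0, 44, 0, -99/2, 0, …
ICs: h(0) = 0, h′(0) = -12, h′′(0) = 0, h′′′(0) = 264.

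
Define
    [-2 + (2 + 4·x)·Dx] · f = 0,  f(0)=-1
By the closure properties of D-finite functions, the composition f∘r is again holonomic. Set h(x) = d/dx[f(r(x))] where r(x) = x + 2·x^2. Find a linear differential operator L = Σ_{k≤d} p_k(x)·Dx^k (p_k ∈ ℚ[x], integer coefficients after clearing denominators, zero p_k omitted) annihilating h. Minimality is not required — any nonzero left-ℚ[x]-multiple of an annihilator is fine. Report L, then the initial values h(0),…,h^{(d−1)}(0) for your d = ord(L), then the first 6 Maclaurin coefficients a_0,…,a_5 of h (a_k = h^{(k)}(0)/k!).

L = 3 + (-1 - 6·x - 12·x^2 - 16·x^3)·Dx  (order 1).
h: a_k = -1, -3, 9/2, -3/2, -75/8, 171/8, …
ICs: h(0) = -1.

f: a_k = -1, -1, 1/2, -1/2, 5/8, -7/8, …
Change of var in L_f (x↦r) gives L₀.
h=h₀': d/dx-closure on L₀ ⇒ L.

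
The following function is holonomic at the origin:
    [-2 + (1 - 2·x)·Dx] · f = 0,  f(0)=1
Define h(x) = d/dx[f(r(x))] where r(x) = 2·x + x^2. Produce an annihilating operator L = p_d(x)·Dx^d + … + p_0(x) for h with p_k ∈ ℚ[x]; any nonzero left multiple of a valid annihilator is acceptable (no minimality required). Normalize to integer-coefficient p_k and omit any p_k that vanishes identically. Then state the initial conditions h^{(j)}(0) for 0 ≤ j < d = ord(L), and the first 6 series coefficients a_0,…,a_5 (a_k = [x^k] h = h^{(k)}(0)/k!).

f: a_k = 1, 2, 4, 8, 16, 32, …
Substitute x→r, Dx→(1/r')Dx; clear ⇒ L₀.
h=h₀': d/dx-closure on L₀ ⇒ L.
L = (9 + 12·x + 6·x^2) + (-1 + 3·x + 6·x^2 + 2·x^3)·Dx  (order 1).
h: a_k = 4, 36, 240, 1424, 7920, 42288, …
ICs: h(0) = 4.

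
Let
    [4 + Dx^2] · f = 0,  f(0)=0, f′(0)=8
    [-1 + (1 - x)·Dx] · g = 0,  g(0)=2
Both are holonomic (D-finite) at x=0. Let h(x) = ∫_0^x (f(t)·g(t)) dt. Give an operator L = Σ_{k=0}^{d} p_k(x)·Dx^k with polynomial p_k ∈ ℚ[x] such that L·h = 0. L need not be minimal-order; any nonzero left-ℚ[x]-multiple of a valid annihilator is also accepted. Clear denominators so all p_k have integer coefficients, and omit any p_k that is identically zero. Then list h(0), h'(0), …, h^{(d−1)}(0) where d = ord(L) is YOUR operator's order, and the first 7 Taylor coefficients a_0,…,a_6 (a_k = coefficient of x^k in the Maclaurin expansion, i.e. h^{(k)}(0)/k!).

L = (-4 + 4·x)·Dx + 2·Dx^2 + (-1 + x)·Dx^3  (order 3).
h: a_k = 0, 0, 8, 16/3, 4/3, 16/15, 56/45, …
ICs: h(0) = 0, h′(0) = 0, h′′(0) = 16.

f: a_k = 0, 8, 0, -16/3, 0, 16/15, 0, …
g: a_k = 2, 2, 2, 2, 2, 2, 2, …
h₀=f·g: eliminate ⇒ L₀, order ≤ 2·1.
Integrate: L := L₀·Dx.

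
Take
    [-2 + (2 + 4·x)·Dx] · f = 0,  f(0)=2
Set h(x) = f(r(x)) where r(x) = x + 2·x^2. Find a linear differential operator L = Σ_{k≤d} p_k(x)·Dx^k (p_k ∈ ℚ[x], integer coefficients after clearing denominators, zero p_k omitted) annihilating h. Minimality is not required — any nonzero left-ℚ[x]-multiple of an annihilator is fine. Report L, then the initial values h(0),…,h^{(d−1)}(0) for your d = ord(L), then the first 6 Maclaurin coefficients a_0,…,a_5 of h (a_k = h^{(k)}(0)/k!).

L = (-1 - 4·x) + (1 + 2·x + 4·x^2)·Dx  (order 1).
h: a_k = 2, 2, 3, -3, 3/4, 15/4, …
ICs: h(0) = 2.

f: a_k = 2, 2, -1, 1, -5/4, 7/4, …
h₀=f(r): pull back L_f along r ⇒ L₀.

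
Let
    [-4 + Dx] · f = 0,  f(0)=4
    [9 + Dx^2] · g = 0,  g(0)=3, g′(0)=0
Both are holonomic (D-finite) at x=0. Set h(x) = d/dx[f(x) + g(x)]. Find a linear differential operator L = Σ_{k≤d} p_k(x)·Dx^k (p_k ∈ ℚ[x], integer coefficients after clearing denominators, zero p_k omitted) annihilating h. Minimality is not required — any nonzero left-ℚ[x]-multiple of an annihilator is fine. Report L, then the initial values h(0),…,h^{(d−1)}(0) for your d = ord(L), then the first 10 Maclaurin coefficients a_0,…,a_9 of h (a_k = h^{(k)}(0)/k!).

L = 36 - 9·Dx + 4·Dx^2 - Dx^3  (order 3).
h: a_k = 16, 37, 128, 1267/6, 512/3, 14197/120, 4096/45, 40261/720, 8192/315, 4017157/362880, …
ICs: h(0) = 16, h′(0) = 37, h′′(0) = 256.

f: a_k = 4, 16, 32, 128/3, 128/3, 512/15, 1024/45, 4096/315, 2048/315, 8192/2835, …
g: a_k = 3, 0, -27/2, 0, 81/8, 0, -243/80, 0, 2187/4480, 0, …
h₀=f+g: left-lcm gives L₀, ord ≤ 3.
Derive L from L₀ (diff closure).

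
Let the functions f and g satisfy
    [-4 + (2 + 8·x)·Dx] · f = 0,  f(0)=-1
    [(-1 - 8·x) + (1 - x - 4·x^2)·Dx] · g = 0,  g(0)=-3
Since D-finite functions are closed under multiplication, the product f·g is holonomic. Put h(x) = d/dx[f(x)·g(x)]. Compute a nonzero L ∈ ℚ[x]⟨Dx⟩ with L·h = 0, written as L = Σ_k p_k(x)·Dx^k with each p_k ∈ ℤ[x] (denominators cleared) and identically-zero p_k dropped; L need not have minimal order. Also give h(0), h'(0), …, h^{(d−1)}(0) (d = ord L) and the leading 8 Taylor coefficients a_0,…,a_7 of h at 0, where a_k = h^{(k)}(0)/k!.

L = (10 + 156·x + 540·x^2 + 800·x^3 + 960·x^4) + (-3 - 19·x - 30·x^2 + 56·x^3 + 352·x^4 + 384·x^5)·Dx  (order 1).
h: a_k = 9, 30, 189, 372, 2145, 3294, 21399, 21432, …
ICs: h(0) = 9.

f: a_k = -1, -2, 2, -4, 10, -28, 84, -264, …
g: a_k = -3, -3, -15, -27, -87, -195, -543, -1323, …
h₀=f·g: eliminate ⇒ L₀, order ≤ 1·1.
h=h₀': d/dx-closure on L₀ ⇒ L.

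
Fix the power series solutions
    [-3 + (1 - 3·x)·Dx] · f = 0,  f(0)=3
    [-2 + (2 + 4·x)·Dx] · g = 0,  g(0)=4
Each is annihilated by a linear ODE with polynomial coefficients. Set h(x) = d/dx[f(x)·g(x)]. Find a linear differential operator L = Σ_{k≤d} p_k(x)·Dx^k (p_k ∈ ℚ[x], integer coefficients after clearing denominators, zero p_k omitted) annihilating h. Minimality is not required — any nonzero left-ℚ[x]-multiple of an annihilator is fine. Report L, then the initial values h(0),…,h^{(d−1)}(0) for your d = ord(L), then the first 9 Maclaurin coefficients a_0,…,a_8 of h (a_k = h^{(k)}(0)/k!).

L = (23 + 72·x + 27·x^2) + (-4 + x + 27·x^2 + 18·x^3)·Dx  (order 1).
h: a_k = 48, 276, 1260, 5010, 18840, 135459/2, 474453/2, 3252105/4, 21956535/8, …
ICs: h(0) = 48.

f: a_k = 3, 9, 27, 81, 243, 729, 2187, 6561, 19683, …
g: a_k = 4, 4, -2, 2, -5/2, 7/2, -21/4, 33/4, -429/32, …
L₀ := L_f ⊗_s L_g (sym. prod.), ord ≤ 1.
h₀' ⇒ L via d/dx closure of L₀.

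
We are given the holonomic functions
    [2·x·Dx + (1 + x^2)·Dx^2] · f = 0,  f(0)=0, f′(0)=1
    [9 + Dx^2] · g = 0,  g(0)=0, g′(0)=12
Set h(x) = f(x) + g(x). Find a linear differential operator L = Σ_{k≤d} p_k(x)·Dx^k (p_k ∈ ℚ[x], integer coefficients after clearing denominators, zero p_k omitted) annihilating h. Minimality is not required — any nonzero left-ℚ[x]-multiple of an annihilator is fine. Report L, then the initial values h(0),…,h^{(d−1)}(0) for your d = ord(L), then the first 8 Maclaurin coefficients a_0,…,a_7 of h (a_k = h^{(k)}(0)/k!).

f: a_k = 0, 1, 0, -1/3, 0, 1/5, 0, -1/7, …
g: a_k = 0, 12, 0, -18, 0, 81/10, 0, -243/140, …
f+g: L₀ = lclm(L_f,L_g), ord ≤ 2+2.
L = (-54·x + 540·x^3 + 162·x^5)·Dx + (63 + 279·x^2 + 297·x^4 + 81·x^6)·Dx^2 + (-6·x + 60·x^3 + 18·x^5)·Dx^3 + (7 + 31·x^2 + 33·x^4 + 9·x^6)·Dx^4  (order 4).
h: a_k = 0, 13, 0, -55/3, 0, 83/10, 0, -263/140, …
ICs: h(0) = 0, h′(0) = 13, h′′(0) = 0, h′′′(0) = -110.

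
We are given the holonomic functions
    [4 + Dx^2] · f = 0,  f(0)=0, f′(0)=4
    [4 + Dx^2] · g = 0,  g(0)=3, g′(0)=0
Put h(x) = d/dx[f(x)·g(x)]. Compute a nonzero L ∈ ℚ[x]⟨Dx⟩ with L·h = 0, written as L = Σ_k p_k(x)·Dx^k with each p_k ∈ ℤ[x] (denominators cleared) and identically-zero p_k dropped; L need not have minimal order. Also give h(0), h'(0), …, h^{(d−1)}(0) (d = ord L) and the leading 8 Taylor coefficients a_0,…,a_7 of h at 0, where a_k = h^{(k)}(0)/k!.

f: a_k = 0, 4, 0, -8/3, 0, 8/15, 0, -16/315, …
g: a_k = 3, 0, -6, 0, 2, 0, -4/15, 0, …
h₀=f·g: eliminate ⇒ L₀, order ≤ 2·2.
h₀' ⇒ L via d/dx closure of L₀.
L = 16 + Dx^2  (order 2).
h: a_k = 12, 0, -96, 0, 128, 0, -1024/15, 0, …
ICs: h(0) = 12, h′(0) = 0.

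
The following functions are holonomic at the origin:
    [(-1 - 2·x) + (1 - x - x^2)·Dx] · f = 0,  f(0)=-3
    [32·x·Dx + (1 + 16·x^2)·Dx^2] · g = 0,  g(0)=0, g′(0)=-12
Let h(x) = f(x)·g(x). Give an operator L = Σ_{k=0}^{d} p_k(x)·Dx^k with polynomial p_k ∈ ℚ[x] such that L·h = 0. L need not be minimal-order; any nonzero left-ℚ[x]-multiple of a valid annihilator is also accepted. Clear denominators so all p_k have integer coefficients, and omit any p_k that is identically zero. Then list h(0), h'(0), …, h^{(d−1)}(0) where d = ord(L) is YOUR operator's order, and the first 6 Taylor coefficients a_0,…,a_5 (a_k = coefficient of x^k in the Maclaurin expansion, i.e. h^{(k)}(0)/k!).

f: a_k = -3, -3, -6, -9, -15, -24, …
g: a_k = 0, -12, 0, 64, 0, -3072/5, …
Sym-product of L_f,L_g gives L₀ (≤ ord 2).
L = (2 + 32·x + 96·x^2) + (2 - 28·x + 64·x^2 + 96·x^3)·Dx + (-1 + x - 15·x^2 + 16·x^3 + 16·x^4)·Dx^2  (order 2).
h: a_k = 0, 36, 36, -120, -84, 8196/5, …
ICs: h(0) = 0, h′(0) = 36.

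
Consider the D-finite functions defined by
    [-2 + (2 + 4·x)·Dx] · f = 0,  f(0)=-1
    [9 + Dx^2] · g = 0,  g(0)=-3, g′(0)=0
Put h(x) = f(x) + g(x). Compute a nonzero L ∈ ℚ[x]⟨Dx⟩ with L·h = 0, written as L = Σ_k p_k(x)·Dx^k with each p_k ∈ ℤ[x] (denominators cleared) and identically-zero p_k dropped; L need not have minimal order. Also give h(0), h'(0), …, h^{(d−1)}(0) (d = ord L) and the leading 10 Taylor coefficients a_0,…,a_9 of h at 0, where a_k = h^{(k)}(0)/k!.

f: a_k = -1, -1, 1/2, -1/2, 5/8, -7/8, 21/16, -33/16, 429/128, -715/128, …
g: a_k = -3, 0, 27/2, 0, -81/8, 0, 243/80, 0, -2187/4480, 0, …
h₀=f+g: left-lcm gives L₀, ord ≤ 3.
L = (-27 - 81·x - 81·x^2) + (18 + 117·x + 243·x^2 + 162·x^3)·Dx + (-3 - 9·x - 9·x^2)·Dx^2 + (2 + 13·x + 27·x^2 + 18·x^3)·Dx^3  (order 3).
h: a_k = -4, -1, 14, -1/2, -19/2, -7/8, 87/20, -33/16, 3207/1120, -715/128, …
ICs: h(0) = -4, h′(0) = -1, h′′(0) = 28.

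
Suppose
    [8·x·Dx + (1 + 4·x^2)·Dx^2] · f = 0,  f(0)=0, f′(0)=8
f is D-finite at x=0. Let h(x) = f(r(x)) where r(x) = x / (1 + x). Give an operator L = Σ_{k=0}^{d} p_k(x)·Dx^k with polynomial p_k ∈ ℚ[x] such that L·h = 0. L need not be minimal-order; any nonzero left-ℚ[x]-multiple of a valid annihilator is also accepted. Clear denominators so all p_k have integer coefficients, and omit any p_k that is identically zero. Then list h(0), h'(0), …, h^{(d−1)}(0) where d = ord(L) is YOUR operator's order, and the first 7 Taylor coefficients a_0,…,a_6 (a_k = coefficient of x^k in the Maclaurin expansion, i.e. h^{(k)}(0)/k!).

L = (2 + 10·x)·Dx + (1 + 2·x + 5·x^2)·Dx^2  (order 2).
h: a_k = 0, 8, -8, -8/3, 24, -152/5, -88/3, …
ICs: h(0) = 0, h′(0) = 8.

f: a_k = 0, 8, 0, -32/3, 0, 128/5, 0, …
h₀=f(r): pull back L_f along r ⇒ L₀.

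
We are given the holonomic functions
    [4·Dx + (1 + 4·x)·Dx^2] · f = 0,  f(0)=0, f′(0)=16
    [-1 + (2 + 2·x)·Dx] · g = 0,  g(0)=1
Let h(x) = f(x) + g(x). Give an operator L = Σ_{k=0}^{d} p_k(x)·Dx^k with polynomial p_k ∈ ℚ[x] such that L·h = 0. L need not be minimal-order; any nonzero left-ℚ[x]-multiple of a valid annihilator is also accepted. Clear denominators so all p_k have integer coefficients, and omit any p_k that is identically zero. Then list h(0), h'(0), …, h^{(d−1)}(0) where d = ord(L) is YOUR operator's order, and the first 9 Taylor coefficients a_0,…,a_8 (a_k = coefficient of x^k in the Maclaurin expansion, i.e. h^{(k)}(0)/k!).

L = (52 + 16·x)·Dx + (125 + 232·x + 80·x^2)·Dx^2 + (14 + 78·x + 96·x^2 + 32·x^3)·Dx^3  (order 3).
h: a_k = 1, 33/2, -257/8, 4099/48, -32773/128, 1048611/1280, -8388671/3072, 134217959/14336, -1073742253/32768, …
ICs: h(0) = 1, h′(0) = 33/2, h′′(0) = -257/4.

f: a_k = 0, 16, -32, 256/3, -256, 4096/5, -8192/3, 65536/7, -32768, …
g: a_k = 1, 1/2, -1/8, 1/16, -5/128, 7/256, -21/1024, 33/2048, -429/32768, …
L₀ := lclm(L_f,L_g); ord L₀ ≤ 2+1.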